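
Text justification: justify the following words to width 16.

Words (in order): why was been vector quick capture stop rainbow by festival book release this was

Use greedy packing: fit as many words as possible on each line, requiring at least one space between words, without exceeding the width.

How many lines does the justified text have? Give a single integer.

Answer: 6

Derivation:
Line 1: ['why', 'was', 'been'] (min_width=12, slack=4)
Line 2: ['vector', 'quick'] (min_width=12, slack=4)
Line 3: ['capture', 'stop'] (min_width=12, slack=4)
Line 4: ['rainbow', 'by'] (min_width=10, slack=6)
Line 5: ['festival', 'book'] (min_width=13, slack=3)
Line 6: ['release', 'this', 'was'] (min_width=16, slack=0)
Total lines: 6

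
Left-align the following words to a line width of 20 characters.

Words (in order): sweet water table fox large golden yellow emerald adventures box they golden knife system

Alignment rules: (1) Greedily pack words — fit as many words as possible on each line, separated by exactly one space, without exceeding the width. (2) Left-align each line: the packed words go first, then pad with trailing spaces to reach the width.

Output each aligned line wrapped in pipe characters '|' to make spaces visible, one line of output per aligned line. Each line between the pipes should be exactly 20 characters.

Line 1: ['sweet', 'water', 'table'] (min_width=17, slack=3)
Line 2: ['fox', 'large', 'golden'] (min_width=16, slack=4)
Line 3: ['yellow', 'emerald'] (min_width=14, slack=6)
Line 4: ['adventures', 'box', 'they'] (min_width=19, slack=1)
Line 5: ['golden', 'knife', 'system'] (min_width=19, slack=1)

Answer: |sweet water table   |
|fox large golden    |
|yellow emerald      |
|adventures box they |
|golden knife system |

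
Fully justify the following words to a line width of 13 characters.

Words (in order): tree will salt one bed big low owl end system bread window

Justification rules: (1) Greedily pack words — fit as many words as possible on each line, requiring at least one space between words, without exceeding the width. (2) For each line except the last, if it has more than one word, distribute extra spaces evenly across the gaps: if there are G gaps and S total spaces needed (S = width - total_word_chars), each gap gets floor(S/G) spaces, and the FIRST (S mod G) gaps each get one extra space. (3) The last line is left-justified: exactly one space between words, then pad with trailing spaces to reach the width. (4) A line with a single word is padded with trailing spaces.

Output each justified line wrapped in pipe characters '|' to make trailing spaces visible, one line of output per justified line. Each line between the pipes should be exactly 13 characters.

Answer: |tree     will|
|salt  one bed|
|big  low  owl|
|end    system|
|bread window |

Derivation:
Line 1: ['tree', 'will'] (min_width=9, slack=4)
Line 2: ['salt', 'one', 'bed'] (min_width=12, slack=1)
Line 3: ['big', 'low', 'owl'] (min_width=11, slack=2)
Line 4: ['end', 'system'] (min_width=10, slack=3)
Line 5: ['bread', 'window'] (min_width=12, slack=1)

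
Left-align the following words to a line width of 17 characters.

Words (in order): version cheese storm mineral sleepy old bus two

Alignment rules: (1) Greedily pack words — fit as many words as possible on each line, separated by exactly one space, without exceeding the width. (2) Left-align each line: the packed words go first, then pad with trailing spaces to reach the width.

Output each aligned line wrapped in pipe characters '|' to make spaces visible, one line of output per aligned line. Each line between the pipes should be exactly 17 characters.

Line 1: ['version', 'cheese'] (min_width=14, slack=3)
Line 2: ['storm', 'mineral'] (min_width=13, slack=4)
Line 3: ['sleepy', 'old', 'bus'] (min_width=14, slack=3)
Line 4: ['two'] (min_width=3, slack=14)

Answer: |version cheese   |
|storm mineral    |
|sleepy old bus   |
|two              |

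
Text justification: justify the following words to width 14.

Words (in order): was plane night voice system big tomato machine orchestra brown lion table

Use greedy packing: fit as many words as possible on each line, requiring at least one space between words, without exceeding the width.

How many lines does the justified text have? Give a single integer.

Answer: 7

Derivation:
Line 1: ['was', 'plane'] (min_width=9, slack=5)
Line 2: ['night', 'voice'] (min_width=11, slack=3)
Line 3: ['system', 'big'] (min_width=10, slack=4)
Line 4: ['tomato', 'machine'] (min_width=14, slack=0)
Line 5: ['orchestra'] (min_width=9, slack=5)
Line 6: ['brown', 'lion'] (min_width=10, slack=4)
Line 7: ['table'] (min_width=5, slack=9)
Total lines: 7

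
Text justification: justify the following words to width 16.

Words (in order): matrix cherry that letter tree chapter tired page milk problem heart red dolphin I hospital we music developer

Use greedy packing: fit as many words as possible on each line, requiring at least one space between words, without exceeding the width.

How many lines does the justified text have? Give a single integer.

Answer: 8

Derivation:
Line 1: ['matrix', 'cherry'] (min_width=13, slack=3)
Line 2: ['that', 'letter', 'tree'] (min_width=16, slack=0)
Line 3: ['chapter', 'tired'] (min_width=13, slack=3)
Line 4: ['page', 'milk'] (min_width=9, slack=7)
Line 5: ['problem', 'heart'] (min_width=13, slack=3)
Line 6: ['red', 'dolphin', 'I'] (min_width=13, slack=3)
Line 7: ['hospital', 'we'] (min_width=11, slack=5)
Line 8: ['music', 'developer'] (min_width=15, slack=1)
Total lines: 8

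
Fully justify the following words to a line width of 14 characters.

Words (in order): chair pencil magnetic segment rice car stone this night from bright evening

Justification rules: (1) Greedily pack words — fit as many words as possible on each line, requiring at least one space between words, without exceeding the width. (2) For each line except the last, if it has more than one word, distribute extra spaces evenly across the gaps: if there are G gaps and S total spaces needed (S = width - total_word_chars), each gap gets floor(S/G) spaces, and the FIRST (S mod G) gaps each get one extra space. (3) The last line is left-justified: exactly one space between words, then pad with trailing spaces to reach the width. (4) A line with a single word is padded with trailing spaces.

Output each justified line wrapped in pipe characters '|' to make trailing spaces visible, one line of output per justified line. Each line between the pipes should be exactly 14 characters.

Line 1: ['chair', 'pencil'] (min_width=12, slack=2)
Line 2: ['magnetic'] (min_width=8, slack=6)
Line 3: ['segment', 'rice'] (min_width=12, slack=2)
Line 4: ['car', 'stone', 'this'] (min_width=14, slack=0)
Line 5: ['night', 'from'] (min_width=10, slack=4)
Line 6: ['bright', 'evening'] (min_width=14, slack=0)

Answer: |chair   pencil|
|magnetic      |
|segment   rice|
|car stone this|
|night     from|
|bright evening|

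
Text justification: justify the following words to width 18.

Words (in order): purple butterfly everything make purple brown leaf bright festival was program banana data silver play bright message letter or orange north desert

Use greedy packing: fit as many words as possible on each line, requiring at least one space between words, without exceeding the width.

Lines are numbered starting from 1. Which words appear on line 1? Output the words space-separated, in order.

Answer: purple butterfly

Derivation:
Line 1: ['purple', 'butterfly'] (min_width=16, slack=2)
Line 2: ['everything', 'make'] (min_width=15, slack=3)
Line 3: ['purple', 'brown', 'leaf'] (min_width=17, slack=1)
Line 4: ['bright', 'festival'] (min_width=15, slack=3)
Line 5: ['was', 'program', 'banana'] (min_width=18, slack=0)
Line 6: ['data', 'silver', 'play'] (min_width=16, slack=2)
Line 7: ['bright', 'message'] (min_width=14, slack=4)
Line 8: ['letter', 'or', 'orange'] (min_width=16, slack=2)
Line 9: ['north', 'desert'] (min_width=12, slack=6)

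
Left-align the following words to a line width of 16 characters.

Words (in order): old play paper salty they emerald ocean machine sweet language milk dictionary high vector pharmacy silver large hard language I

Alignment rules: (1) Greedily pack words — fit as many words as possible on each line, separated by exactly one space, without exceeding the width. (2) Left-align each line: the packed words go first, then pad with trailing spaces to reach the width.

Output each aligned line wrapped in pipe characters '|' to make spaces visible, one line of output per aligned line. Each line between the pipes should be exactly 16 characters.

Line 1: ['old', 'play', 'paper'] (min_width=14, slack=2)
Line 2: ['salty', 'they'] (min_width=10, slack=6)
Line 3: ['emerald', 'ocean'] (min_width=13, slack=3)
Line 4: ['machine', 'sweet'] (min_width=13, slack=3)
Line 5: ['language', 'milk'] (min_width=13, slack=3)
Line 6: ['dictionary', 'high'] (min_width=15, slack=1)
Line 7: ['vector', 'pharmacy'] (min_width=15, slack=1)
Line 8: ['silver', 'large'] (min_width=12, slack=4)
Line 9: ['hard', 'language', 'I'] (min_width=15, slack=1)

Answer: |old play paper  |
|salty they      |
|emerald ocean   |
|machine sweet   |
|language milk   |
|dictionary high |
|vector pharmacy |
|silver large    |
|hard language I |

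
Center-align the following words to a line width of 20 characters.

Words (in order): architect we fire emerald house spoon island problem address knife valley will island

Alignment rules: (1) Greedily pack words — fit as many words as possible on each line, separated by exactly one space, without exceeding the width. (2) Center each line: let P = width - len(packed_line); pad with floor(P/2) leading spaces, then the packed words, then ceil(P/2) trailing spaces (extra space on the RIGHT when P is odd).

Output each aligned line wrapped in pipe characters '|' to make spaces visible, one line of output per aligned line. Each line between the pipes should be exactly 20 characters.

Line 1: ['architect', 'we', 'fire'] (min_width=17, slack=3)
Line 2: ['emerald', 'house', 'spoon'] (min_width=19, slack=1)
Line 3: ['island', 'problem'] (min_width=14, slack=6)
Line 4: ['address', 'knife', 'valley'] (min_width=20, slack=0)
Line 5: ['will', 'island'] (min_width=11, slack=9)

Answer: | architect we fire  |
|emerald house spoon |
|   island problem   |
|address knife valley|
|    will island     |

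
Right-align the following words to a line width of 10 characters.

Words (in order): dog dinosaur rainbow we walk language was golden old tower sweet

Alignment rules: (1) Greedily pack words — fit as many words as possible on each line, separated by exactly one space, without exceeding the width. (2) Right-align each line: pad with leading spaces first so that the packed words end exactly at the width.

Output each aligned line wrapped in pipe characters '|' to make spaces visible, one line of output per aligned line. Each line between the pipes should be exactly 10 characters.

Line 1: ['dog'] (min_width=3, slack=7)
Line 2: ['dinosaur'] (min_width=8, slack=2)
Line 3: ['rainbow', 'we'] (min_width=10, slack=0)
Line 4: ['walk'] (min_width=4, slack=6)
Line 5: ['language'] (min_width=8, slack=2)
Line 6: ['was', 'golden'] (min_width=10, slack=0)
Line 7: ['old', 'tower'] (min_width=9, slack=1)
Line 8: ['sweet'] (min_width=5, slack=5)

Answer: |       dog|
|  dinosaur|
|rainbow we|
|      walk|
|  language|
|was golden|
| old tower|
|     sweet|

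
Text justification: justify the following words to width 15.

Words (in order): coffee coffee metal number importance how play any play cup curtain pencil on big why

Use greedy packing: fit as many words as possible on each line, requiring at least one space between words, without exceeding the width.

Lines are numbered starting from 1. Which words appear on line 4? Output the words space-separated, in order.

Line 1: ['coffee', 'coffee'] (min_width=13, slack=2)
Line 2: ['metal', 'number'] (min_width=12, slack=3)
Line 3: ['importance', 'how'] (min_width=14, slack=1)
Line 4: ['play', 'any', 'play'] (min_width=13, slack=2)
Line 5: ['cup', 'curtain'] (min_width=11, slack=4)
Line 6: ['pencil', 'on', 'big'] (min_width=13, slack=2)
Line 7: ['why'] (min_width=3, slack=12)

Answer: play any play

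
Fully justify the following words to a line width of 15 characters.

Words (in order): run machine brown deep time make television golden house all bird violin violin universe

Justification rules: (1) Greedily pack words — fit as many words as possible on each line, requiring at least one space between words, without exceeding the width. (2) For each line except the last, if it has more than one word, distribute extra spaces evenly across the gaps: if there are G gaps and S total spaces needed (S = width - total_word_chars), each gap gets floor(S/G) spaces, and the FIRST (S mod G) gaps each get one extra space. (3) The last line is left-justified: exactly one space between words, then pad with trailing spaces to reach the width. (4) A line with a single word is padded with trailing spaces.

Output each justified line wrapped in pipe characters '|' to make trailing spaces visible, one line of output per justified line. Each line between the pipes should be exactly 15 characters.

Line 1: ['run', 'machine'] (min_width=11, slack=4)
Line 2: ['brown', 'deep', 'time'] (min_width=15, slack=0)
Line 3: ['make', 'television'] (min_width=15, slack=0)
Line 4: ['golden', 'house'] (min_width=12, slack=3)
Line 5: ['all', 'bird', 'violin'] (min_width=15, slack=0)
Line 6: ['violin', 'universe'] (min_width=15, slack=0)

Answer: |run     machine|
|brown deep time|
|make television|
|golden    house|
|all bird violin|
|violin universe|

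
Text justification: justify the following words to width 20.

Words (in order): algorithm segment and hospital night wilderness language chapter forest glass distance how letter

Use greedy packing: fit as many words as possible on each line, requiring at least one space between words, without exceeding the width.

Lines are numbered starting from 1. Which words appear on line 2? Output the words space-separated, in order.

Line 1: ['algorithm', 'segment'] (min_width=17, slack=3)
Line 2: ['and', 'hospital', 'night'] (min_width=18, slack=2)
Line 3: ['wilderness', 'language'] (min_width=19, slack=1)
Line 4: ['chapter', 'forest', 'glass'] (min_width=20, slack=0)
Line 5: ['distance', 'how', 'letter'] (min_width=19, slack=1)

Answer: and hospital night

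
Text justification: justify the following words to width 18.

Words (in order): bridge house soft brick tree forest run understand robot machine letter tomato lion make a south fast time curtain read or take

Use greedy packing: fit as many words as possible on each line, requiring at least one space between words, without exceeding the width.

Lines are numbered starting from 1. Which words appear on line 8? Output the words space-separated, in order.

Line 1: ['bridge', 'house', 'soft'] (min_width=17, slack=1)
Line 2: ['brick', 'tree', 'forest'] (min_width=17, slack=1)
Line 3: ['run', 'understand'] (min_width=14, slack=4)
Line 4: ['robot', 'machine'] (min_width=13, slack=5)
Line 5: ['letter', 'tomato', 'lion'] (min_width=18, slack=0)
Line 6: ['make', 'a', 'south', 'fast'] (min_width=17, slack=1)
Line 7: ['time', 'curtain', 'read'] (min_width=17, slack=1)
Line 8: ['or', 'take'] (min_width=7, slack=11)

Answer: or take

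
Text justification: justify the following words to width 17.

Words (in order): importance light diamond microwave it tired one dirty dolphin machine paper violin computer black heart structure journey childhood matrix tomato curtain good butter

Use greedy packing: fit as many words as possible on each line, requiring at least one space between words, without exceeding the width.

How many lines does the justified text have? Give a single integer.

Line 1: ['importance', 'light'] (min_width=16, slack=1)
Line 2: ['diamond', 'microwave'] (min_width=17, slack=0)
Line 3: ['it', 'tired', 'one'] (min_width=12, slack=5)
Line 4: ['dirty', 'dolphin'] (min_width=13, slack=4)
Line 5: ['machine', 'paper'] (min_width=13, slack=4)
Line 6: ['violin', 'computer'] (min_width=15, slack=2)
Line 7: ['black', 'heart'] (min_width=11, slack=6)
Line 8: ['structure', 'journey'] (min_width=17, slack=0)
Line 9: ['childhood', 'matrix'] (min_width=16, slack=1)
Line 10: ['tomato', 'curtain'] (min_width=14, slack=3)
Line 11: ['good', 'butter'] (min_width=11, slack=6)
Total lines: 11

Answer: 11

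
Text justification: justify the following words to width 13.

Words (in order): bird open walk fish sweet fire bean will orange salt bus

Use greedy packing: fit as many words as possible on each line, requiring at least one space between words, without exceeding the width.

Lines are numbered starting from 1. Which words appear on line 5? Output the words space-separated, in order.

Line 1: ['bird', 'open'] (min_width=9, slack=4)
Line 2: ['walk', 'fish'] (min_width=9, slack=4)
Line 3: ['sweet', 'fire'] (min_width=10, slack=3)
Line 4: ['bean', 'will'] (min_width=9, slack=4)
Line 5: ['orange', 'salt'] (min_width=11, slack=2)
Line 6: ['bus'] (min_width=3, slack=10)

Answer: orange salt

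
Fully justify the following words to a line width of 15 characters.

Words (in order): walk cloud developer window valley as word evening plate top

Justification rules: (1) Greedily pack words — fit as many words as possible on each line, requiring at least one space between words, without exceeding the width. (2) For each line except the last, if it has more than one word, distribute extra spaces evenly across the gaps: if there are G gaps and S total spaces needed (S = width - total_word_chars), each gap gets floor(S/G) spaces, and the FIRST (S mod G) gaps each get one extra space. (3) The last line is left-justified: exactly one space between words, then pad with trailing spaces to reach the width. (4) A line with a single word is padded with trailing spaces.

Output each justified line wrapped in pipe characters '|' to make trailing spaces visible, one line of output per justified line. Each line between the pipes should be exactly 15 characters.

Answer: |walk      cloud|
|developer      |
|window   valley|
|as word evening|
|plate top      |

Derivation:
Line 1: ['walk', 'cloud'] (min_width=10, slack=5)
Line 2: ['developer'] (min_width=9, slack=6)
Line 3: ['window', 'valley'] (min_width=13, slack=2)
Line 4: ['as', 'word', 'evening'] (min_width=15, slack=0)
Line 5: ['plate', 'top'] (min_width=9, slack=6)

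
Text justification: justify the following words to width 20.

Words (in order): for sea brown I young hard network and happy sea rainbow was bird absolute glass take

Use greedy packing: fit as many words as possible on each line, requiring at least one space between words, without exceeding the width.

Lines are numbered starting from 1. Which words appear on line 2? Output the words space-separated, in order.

Line 1: ['for', 'sea', 'brown', 'I'] (min_width=15, slack=5)
Line 2: ['young', 'hard', 'network'] (min_width=18, slack=2)
Line 3: ['and', 'happy', 'sea'] (min_width=13, slack=7)
Line 4: ['rainbow', 'was', 'bird'] (min_width=16, slack=4)
Line 5: ['absolute', 'glass', 'take'] (min_width=19, slack=1)

Answer: young hard network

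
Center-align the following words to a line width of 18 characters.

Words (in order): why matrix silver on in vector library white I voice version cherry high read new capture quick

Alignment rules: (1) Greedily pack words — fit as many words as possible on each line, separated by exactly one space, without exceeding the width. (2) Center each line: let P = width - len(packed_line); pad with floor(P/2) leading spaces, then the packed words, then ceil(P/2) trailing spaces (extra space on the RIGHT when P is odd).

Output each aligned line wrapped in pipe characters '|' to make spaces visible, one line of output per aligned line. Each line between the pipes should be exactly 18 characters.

Answer: |why matrix silver |
|   on in vector   |
| library white I  |
|  voice version   |
| cherry high read |
|new capture quick |

Derivation:
Line 1: ['why', 'matrix', 'silver'] (min_width=17, slack=1)
Line 2: ['on', 'in', 'vector'] (min_width=12, slack=6)
Line 3: ['library', 'white', 'I'] (min_width=15, slack=3)
Line 4: ['voice', 'version'] (min_width=13, slack=5)
Line 5: ['cherry', 'high', 'read'] (min_width=16, slack=2)
Line 6: ['new', 'capture', 'quick'] (min_width=17, slack=1)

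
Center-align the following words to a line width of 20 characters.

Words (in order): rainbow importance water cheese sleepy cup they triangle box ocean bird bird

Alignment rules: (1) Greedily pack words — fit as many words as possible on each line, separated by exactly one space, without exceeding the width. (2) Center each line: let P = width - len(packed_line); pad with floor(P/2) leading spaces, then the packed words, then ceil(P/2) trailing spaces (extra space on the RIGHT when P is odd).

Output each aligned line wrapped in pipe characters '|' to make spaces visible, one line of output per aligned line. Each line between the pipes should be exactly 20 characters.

Line 1: ['rainbow', 'importance'] (min_width=18, slack=2)
Line 2: ['water', 'cheese', 'sleepy'] (min_width=19, slack=1)
Line 3: ['cup', 'they', 'triangle'] (min_width=17, slack=3)
Line 4: ['box', 'ocean', 'bird', 'bird'] (min_width=19, slack=1)

Answer: | rainbow importance |
|water cheese sleepy |
| cup they triangle  |
|box ocean bird bird |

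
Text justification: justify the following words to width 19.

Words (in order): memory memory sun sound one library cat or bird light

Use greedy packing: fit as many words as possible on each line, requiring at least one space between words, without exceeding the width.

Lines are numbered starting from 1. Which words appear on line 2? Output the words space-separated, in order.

Answer: sound one library

Derivation:
Line 1: ['memory', 'memory', 'sun'] (min_width=17, slack=2)
Line 2: ['sound', 'one', 'library'] (min_width=17, slack=2)
Line 3: ['cat', 'or', 'bird', 'light'] (min_width=17, slack=2)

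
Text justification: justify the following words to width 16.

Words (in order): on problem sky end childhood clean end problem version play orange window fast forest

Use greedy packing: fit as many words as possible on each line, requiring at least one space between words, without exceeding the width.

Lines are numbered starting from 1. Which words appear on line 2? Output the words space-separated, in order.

Line 1: ['on', 'problem', 'sky'] (min_width=14, slack=2)
Line 2: ['end', 'childhood'] (min_width=13, slack=3)
Line 3: ['clean', 'end'] (min_width=9, slack=7)
Line 4: ['problem', 'version'] (min_width=15, slack=1)
Line 5: ['play', 'orange'] (min_width=11, slack=5)
Line 6: ['window', 'fast'] (min_width=11, slack=5)
Line 7: ['forest'] (min_width=6, slack=10)

Answer: end childhood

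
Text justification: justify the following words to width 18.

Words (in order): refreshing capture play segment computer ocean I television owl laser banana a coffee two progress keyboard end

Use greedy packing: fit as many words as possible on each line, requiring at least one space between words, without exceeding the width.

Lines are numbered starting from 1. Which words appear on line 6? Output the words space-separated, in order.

Answer: coffee two

Derivation:
Line 1: ['refreshing', 'capture'] (min_width=18, slack=0)
Line 2: ['play', 'segment'] (min_width=12, slack=6)
Line 3: ['computer', 'ocean', 'I'] (min_width=16, slack=2)
Line 4: ['television', 'owl'] (min_width=14, slack=4)
Line 5: ['laser', 'banana', 'a'] (min_width=14, slack=4)
Line 6: ['coffee', 'two'] (min_width=10, slack=8)
Line 7: ['progress', 'keyboard'] (min_width=17, slack=1)
Line 8: ['end'] (min_width=3, slack=15)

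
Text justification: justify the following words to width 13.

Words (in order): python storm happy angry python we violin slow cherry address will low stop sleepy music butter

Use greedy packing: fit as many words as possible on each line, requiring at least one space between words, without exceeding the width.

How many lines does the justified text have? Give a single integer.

Line 1: ['python', 'storm'] (min_width=12, slack=1)
Line 2: ['happy', 'angry'] (min_width=11, slack=2)
Line 3: ['python', 'we'] (min_width=9, slack=4)
Line 4: ['violin', 'slow'] (min_width=11, slack=2)
Line 5: ['cherry'] (min_width=6, slack=7)
Line 6: ['address', 'will'] (min_width=12, slack=1)
Line 7: ['low', 'stop'] (min_width=8, slack=5)
Line 8: ['sleepy', 'music'] (min_width=12, slack=1)
Line 9: ['butter'] (min_width=6, slack=7)
Total lines: 9

Answer: 9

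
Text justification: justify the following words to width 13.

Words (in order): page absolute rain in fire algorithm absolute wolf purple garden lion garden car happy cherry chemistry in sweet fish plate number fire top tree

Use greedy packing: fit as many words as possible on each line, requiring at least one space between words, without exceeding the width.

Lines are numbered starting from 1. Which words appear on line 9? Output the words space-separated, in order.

Answer: chemistry in

Derivation:
Line 1: ['page', 'absolute'] (min_width=13, slack=0)
Line 2: ['rain', 'in', 'fire'] (min_width=12, slack=1)
Line 3: ['algorithm'] (min_width=9, slack=4)
Line 4: ['absolute', 'wolf'] (min_width=13, slack=0)
Line 5: ['purple', 'garden'] (min_width=13, slack=0)
Line 6: ['lion', 'garden'] (min_width=11, slack=2)
Line 7: ['car', 'happy'] (min_width=9, slack=4)
Line 8: ['cherry'] (min_width=6, slack=7)
Line 9: ['chemistry', 'in'] (min_width=12, slack=1)
Line 10: ['sweet', 'fish'] (min_width=10, slack=3)
Line 11: ['plate', 'number'] (min_width=12, slack=1)
Line 12: ['fire', 'top', 'tree'] (min_width=13, slack=0)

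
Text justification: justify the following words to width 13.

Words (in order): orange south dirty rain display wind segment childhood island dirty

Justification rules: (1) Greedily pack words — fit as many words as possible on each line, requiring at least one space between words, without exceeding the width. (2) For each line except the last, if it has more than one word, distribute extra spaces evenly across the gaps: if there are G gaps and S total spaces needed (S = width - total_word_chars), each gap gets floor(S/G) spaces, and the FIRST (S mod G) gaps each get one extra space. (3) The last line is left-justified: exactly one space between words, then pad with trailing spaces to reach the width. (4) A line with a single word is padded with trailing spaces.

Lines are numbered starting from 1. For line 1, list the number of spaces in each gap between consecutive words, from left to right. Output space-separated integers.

Answer: 2

Derivation:
Line 1: ['orange', 'south'] (min_width=12, slack=1)
Line 2: ['dirty', 'rain'] (min_width=10, slack=3)
Line 3: ['display', 'wind'] (min_width=12, slack=1)
Line 4: ['segment'] (min_width=7, slack=6)
Line 5: ['childhood'] (min_width=9, slack=4)
Line 6: ['island', 'dirty'] (min_width=12, slack=1)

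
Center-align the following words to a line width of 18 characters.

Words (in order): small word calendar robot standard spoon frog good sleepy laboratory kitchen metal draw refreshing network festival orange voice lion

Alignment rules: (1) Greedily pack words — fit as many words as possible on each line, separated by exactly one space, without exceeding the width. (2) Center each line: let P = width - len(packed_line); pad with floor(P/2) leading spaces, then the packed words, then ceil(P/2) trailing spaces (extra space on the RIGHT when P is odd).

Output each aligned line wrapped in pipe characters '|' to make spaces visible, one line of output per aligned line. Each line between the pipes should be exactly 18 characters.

Answer: |    small word    |
|  calendar robot  |
|  standard spoon  |
| frog good sleepy |
|laboratory kitchen|
|    metal draw    |
|refreshing network|
| festival orange  |
|    voice lion    |

Derivation:
Line 1: ['small', 'word'] (min_width=10, slack=8)
Line 2: ['calendar', 'robot'] (min_width=14, slack=4)
Line 3: ['standard', 'spoon'] (min_width=14, slack=4)
Line 4: ['frog', 'good', 'sleepy'] (min_width=16, slack=2)
Line 5: ['laboratory', 'kitchen'] (min_width=18, slack=0)
Line 6: ['metal', 'draw'] (min_width=10, slack=8)
Line 7: ['refreshing', 'network'] (min_width=18, slack=0)
Line 8: ['festival', 'orange'] (min_width=15, slack=3)
Line 9: ['voice', 'lion'] (min_width=10, slack=8)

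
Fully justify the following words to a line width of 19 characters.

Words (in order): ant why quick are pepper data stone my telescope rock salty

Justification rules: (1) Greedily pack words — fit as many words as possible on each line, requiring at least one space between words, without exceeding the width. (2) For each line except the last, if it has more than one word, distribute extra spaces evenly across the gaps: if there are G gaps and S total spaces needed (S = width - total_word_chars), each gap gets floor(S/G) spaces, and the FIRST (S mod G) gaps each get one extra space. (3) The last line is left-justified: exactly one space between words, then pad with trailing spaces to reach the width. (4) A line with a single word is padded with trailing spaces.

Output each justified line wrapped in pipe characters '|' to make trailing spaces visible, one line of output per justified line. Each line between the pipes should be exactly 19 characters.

Answer: |ant  why  quick are|
|pepper  data  stone|
|my  telescope  rock|
|salty              |

Derivation:
Line 1: ['ant', 'why', 'quick', 'are'] (min_width=17, slack=2)
Line 2: ['pepper', 'data', 'stone'] (min_width=17, slack=2)
Line 3: ['my', 'telescope', 'rock'] (min_width=17, slack=2)
Line 4: ['salty'] (min_width=5, slack=14)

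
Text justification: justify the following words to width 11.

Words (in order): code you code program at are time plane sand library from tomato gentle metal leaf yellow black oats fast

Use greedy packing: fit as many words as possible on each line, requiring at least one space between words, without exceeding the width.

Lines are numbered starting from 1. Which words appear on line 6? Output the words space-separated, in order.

Answer: library

Derivation:
Line 1: ['code', 'you'] (min_width=8, slack=3)
Line 2: ['code'] (min_width=4, slack=7)
Line 3: ['program', 'at'] (min_width=10, slack=1)
Line 4: ['are', 'time'] (min_width=8, slack=3)
Line 5: ['plane', 'sand'] (min_width=10, slack=1)
Line 6: ['library'] (min_width=7, slack=4)
Line 7: ['from', 'tomato'] (min_width=11, slack=0)
Line 8: ['gentle'] (min_width=6, slack=5)
Line 9: ['metal', 'leaf'] (min_width=10, slack=1)
Line 10: ['yellow'] (min_width=6, slack=5)
Line 11: ['black', 'oats'] (min_width=10, slack=1)
Line 12: ['fast'] (min_width=4, slack=7)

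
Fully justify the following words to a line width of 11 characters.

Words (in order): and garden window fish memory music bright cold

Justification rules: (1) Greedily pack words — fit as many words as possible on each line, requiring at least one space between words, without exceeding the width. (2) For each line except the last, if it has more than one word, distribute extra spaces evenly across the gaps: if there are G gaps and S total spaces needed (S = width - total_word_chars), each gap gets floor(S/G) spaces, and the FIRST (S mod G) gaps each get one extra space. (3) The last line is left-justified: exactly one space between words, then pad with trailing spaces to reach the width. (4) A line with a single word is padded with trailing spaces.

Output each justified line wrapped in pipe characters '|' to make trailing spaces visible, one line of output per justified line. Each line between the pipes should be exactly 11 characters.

Answer: |and  garden|
|window fish|
|memory     |
|music      |
|bright cold|

Derivation:
Line 1: ['and', 'garden'] (min_width=10, slack=1)
Line 2: ['window', 'fish'] (min_width=11, slack=0)
Line 3: ['memory'] (min_width=6, slack=5)
Line 4: ['music'] (min_width=5, slack=6)
Line 5: ['bright', 'cold'] (min_width=11, slack=0)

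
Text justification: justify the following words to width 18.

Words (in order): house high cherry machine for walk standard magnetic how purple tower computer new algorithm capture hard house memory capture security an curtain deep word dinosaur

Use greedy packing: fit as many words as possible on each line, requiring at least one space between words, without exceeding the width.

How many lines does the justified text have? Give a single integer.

Line 1: ['house', 'high', 'cherry'] (min_width=17, slack=1)
Line 2: ['machine', 'for', 'walk'] (min_width=16, slack=2)
Line 3: ['standard', 'magnetic'] (min_width=17, slack=1)
Line 4: ['how', 'purple', 'tower'] (min_width=16, slack=2)
Line 5: ['computer', 'new'] (min_width=12, slack=6)
Line 6: ['algorithm', 'capture'] (min_width=17, slack=1)
Line 7: ['hard', 'house', 'memory'] (min_width=17, slack=1)
Line 8: ['capture', 'security'] (min_width=16, slack=2)
Line 9: ['an', 'curtain', 'deep'] (min_width=15, slack=3)
Line 10: ['word', 'dinosaur'] (min_width=13, slack=5)
Total lines: 10

Answer: 10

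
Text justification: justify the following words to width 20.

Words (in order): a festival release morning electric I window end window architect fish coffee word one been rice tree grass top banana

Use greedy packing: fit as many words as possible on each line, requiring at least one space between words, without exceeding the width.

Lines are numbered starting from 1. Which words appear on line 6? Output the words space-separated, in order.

Answer: rice tree grass top

Derivation:
Line 1: ['a', 'festival', 'release'] (min_width=18, slack=2)
Line 2: ['morning', 'electric', 'I'] (min_width=18, slack=2)
Line 3: ['window', 'end', 'window'] (min_width=17, slack=3)
Line 4: ['architect', 'fish'] (min_width=14, slack=6)
Line 5: ['coffee', 'word', 'one', 'been'] (min_width=20, slack=0)
Line 6: ['rice', 'tree', 'grass', 'top'] (min_width=19, slack=1)
Line 7: ['banana'] (min_width=6, slack=14)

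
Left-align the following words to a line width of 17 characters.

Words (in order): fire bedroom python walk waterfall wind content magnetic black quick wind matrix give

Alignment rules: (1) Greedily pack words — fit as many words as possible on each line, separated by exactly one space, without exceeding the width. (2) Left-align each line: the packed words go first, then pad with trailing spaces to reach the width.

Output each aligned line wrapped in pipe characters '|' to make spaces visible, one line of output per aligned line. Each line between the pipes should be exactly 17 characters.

Answer: |fire bedroom     |
|python walk      |
|waterfall wind   |
|content magnetic |
|black quick wind |
|matrix give      |

Derivation:
Line 1: ['fire', 'bedroom'] (min_width=12, slack=5)
Line 2: ['python', 'walk'] (min_width=11, slack=6)
Line 3: ['waterfall', 'wind'] (min_width=14, slack=3)
Line 4: ['content', 'magnetic'] (min_width=16, slack=1)
Line 5: ['black', 'quick', 'wind'] (min_width=16, slack=1)
Line 6: ['matrix', 'give'] (min_width=11, slack=6)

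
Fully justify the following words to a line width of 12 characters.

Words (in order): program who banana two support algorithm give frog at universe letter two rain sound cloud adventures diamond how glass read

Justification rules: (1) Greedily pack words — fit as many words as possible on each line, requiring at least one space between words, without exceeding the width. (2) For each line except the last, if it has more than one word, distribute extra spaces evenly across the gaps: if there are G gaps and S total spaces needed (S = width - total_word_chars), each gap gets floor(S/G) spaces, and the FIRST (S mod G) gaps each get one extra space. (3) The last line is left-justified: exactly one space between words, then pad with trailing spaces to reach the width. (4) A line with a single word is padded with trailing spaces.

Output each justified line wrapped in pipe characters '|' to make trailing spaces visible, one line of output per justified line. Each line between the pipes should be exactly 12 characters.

Answer: |program  who|
|banana   two|
|support     |
|algorithm   |
|give frog at|
|universe    |
|letter   two|
|rain   sound|
|cloud       |
|adventures  |
|diamond  how|
|glass read  |

Derivation:
Line 1: ['program', 'who'] (min_width=11, slack=1)
Line 2: ['banana', 'two'] (min_width=10, slack=2)
Line 3: ['support'] (min_width=7, slack=5)
Line 4: ['algorithm'] (min_width=9, slack=3)
Line 5: ['give', 'frog', 'at'] (min_width=12, slack=0)
Line 6: ['universe'] (min_width=8, slack=4)
Line 7: ['letter', 'two'] (min_width=10, slack=2)
Line 8: ['rain', 'sound'] (min_width=10, slack=2)
Line 9: ['cloud'] (min_width=5, slack=7)
Line 10: ['adventures'] (min_width=10, slack=2)
Line 11: ['diamond', 'how'] (min_width=11, slack=1)
Line 12: ['glass', 'read'] (min_width=10, slack=2)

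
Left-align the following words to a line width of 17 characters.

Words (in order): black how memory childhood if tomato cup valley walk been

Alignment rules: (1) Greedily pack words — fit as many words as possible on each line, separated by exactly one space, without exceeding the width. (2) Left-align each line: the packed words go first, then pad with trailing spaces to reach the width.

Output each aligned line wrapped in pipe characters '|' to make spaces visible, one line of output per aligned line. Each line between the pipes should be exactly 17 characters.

Line 1: ['black', 'how', 'memory'] (min_width=16, slack=1)
Line 2: ['childhood', 'if'] (min_width=12, slack=5)
Line 3: ['tomato', 'cup', 'valley'] (min_width=17, slack=0)
Line 4: ['walk', 'been'] (min_width=9, slack=8)

Answer: |black how memory |
|childhood if     |
|tomato cup valley|
|walk been        |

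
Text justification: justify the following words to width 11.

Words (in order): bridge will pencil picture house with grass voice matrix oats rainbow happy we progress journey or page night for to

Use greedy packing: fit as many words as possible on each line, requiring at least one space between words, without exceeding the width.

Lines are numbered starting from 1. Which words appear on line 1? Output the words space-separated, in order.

Line 1: ['bridge', 'will'] (min_width=11, slack=0)
Line 2: ['pencil'] (min_width=6, slack=5)
Line 3: ['picture'] (min_width=7, slack=4)
Line 4: ['house', 'with'] (min_width=10, slack=1)
Line 5: ['grass', 'voice'] (min_width=11, slack=0)
Line 6: ['matrix', 'oats'] (min_width=11, slack=0)
Line 7: ['rainbow'] (min_width=7, slack=4)
Line 8: ['happy', 'we'] (min_width=8, slack=3)
Line 9: ['progress'] (min_width=8, slack=3)
Line 10: ['journey', 'or'] (min_width=10, slack=1)
Line 11: ['page', 'night'] (min_width=10, slack=1)
Line 12: ['for', 'to'] (min_width=6, slack=5)

Answer: bridge will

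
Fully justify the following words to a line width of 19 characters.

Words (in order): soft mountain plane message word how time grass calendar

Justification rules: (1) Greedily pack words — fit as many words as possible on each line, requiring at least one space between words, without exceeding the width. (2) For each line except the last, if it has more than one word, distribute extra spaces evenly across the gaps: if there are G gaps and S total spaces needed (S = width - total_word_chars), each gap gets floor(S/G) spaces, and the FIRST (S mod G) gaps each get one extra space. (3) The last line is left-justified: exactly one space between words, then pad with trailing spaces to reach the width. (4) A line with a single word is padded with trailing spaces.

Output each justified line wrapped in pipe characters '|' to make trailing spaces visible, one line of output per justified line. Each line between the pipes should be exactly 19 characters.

Answer: |soft mountain plane|
|message   word  how|
|time grass calendar|

Derivation:
Line 1: ['soft', 'mountain', 'plane'] (min_width=19, slack=0)
Line 2: ['message', 'word', 'how'] (min_width=16, slack=3)
Line 3: ['time', 'grass', 'calendar'] (min_width=19, slack=0)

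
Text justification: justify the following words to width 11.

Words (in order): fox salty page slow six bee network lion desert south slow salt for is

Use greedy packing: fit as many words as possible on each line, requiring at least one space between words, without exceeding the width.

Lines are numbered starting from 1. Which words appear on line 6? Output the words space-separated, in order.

Line 1: ['fox', 'salty'] (min_width=9, slack=2)
Line 2: ['page', 'slow'] (min_width=9, slack=2)
Line 3: ['six', 'bee'] (min_width=7, slack=4)
Line 4: ['network'] (min_width=7, slack=4)
Line 5: ['lion', 'desert'] (min_width=11, slack=0)
Line 6: ['south', 'slow'] (min_width=10, slack=1)
Line 7: ['salt', 'for', 'is'] (min_width=11, slack=0)

Answer: south slow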